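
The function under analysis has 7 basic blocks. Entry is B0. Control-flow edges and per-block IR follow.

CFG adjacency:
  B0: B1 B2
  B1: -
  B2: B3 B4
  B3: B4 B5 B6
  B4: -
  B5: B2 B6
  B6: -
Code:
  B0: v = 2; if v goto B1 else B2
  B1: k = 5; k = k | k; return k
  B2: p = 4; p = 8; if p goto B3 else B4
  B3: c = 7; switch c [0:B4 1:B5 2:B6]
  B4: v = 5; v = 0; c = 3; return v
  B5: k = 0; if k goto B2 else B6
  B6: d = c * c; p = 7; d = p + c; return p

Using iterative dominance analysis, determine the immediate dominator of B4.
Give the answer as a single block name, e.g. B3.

Answer: B2

Analysis:
idom tree: B1←B0 B2←B0 B3←B2 B4←B2 B5←B3 B6←B3
Join-block Dom:
  B2: preds {B0,B5}: {B0} ∩ {B0,B2,B3,B5} = {B0}; idom=B0
  B4: preds {B2,B3}: {B0,B2} ∩ {B0,B2,B3} = {B0,B2}; idom=B2
  B6: preds {B3,B5}: {B0,B2,B3} ∩ {B0,B2,B3,B5} = {B0,B2,B3}; idom=B3

idom(B4) = B2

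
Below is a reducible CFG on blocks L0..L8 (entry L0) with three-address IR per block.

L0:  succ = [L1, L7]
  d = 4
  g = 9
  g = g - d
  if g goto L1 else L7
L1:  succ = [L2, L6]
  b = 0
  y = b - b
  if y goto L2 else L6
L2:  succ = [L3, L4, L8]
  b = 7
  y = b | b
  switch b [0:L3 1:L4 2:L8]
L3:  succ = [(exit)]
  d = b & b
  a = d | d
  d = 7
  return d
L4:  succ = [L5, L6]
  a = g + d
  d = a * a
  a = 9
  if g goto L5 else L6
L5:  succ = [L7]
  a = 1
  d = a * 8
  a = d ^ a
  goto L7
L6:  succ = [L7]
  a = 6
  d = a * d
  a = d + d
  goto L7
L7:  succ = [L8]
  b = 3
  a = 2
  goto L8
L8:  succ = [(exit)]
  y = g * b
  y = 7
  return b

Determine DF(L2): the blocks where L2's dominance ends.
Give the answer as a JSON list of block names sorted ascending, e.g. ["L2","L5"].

Answer: ["L6", "L7", "L8"]

Working:
idom tree: L1←L0 L2←L1 L3←L2 L4←L2 L5←L4 L6←L1 L7←L0 L8←L0
Dom at joins:
  L6: preds {L1,L4}: {L0,L1} ∩ {L0,L1,L2,L4} = {L0,L1}; idom=L1
  L7: preds {L0,L5,L6}: {L0} ∩ {L0,L1,L2,L4,L5} ∩ {L0,L1,L6} = {L0}; idom=L0
  L8: preds {L2,L7}: {L0,L1,L2} ∩ {L0,L7} = {L0}; idom=L0

DF derivation:
  L6←L1: walk · to L1
  L6←L4: walk L4→L2 to L1
  L7←L0: walk · to L0
  L7←L5: walk L5→L4→L2→L1 to L0
  L7←L6: walk L6→L1 to L0
  L8←L2: walk L2→L1 to L0
  L8←L7: walk L7 to L0
  L0: DF=∅
  L1: DF={L7,L8}
  L2: DF={L6,L7,L8}
  L3: DF=∅
  L4: DF={L6,L7}
  L5: DF={L7}
  L6: DF={L7}
  L7: DF={L8}
  L8: DF=∅

DF(L2) = ["L6", "L7", "L8"]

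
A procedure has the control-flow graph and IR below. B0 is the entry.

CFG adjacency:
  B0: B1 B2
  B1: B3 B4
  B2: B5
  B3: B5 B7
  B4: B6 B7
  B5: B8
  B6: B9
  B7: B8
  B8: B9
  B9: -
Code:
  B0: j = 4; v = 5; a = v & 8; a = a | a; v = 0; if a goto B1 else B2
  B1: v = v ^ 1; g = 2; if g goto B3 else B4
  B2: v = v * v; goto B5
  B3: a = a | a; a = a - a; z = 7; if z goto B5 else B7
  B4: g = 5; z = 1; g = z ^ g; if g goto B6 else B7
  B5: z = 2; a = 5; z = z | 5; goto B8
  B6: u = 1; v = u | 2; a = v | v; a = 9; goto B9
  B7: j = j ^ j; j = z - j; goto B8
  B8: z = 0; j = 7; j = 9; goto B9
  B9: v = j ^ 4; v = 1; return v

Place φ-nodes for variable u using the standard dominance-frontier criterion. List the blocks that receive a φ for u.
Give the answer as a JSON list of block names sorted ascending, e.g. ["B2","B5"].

Answer: ["B9"]

Working:
idom tree: B1←B0 B2←B0 B3←B1 B4←B1 B5←B0 B6←B4 B7←B1 B8←B0 B9←B0
Dom at joins:
  B5: preds {B2,B3}: {B0,B2} ∩ {B0,B1,B3} = {B0}; idom=B0
  B7: preds {B3,B4}: {B0,B1,B3} ∩ {B0,B1,B4} = {B0,B1}; idom=B1
  B8: preds {B5,B7}: {B0,B5} ∩ {B0,B1,B7} = {B0}; idom=B0
  B9: preds {B6,B8}: {B0,B1,B4,B6} ∩ {B0,B8} = {B0}; idom=B0

DF derivation:
  B5←B2: walk B2 to B0
  B5←B3: walk B3→B1 to B0
  B7←B3: walk B3 to B1
  B7←B4: walk B4 to B1
  B8←B5: walk B5 to B0
  B8←B7: walk B7→B1 to B0
  B9←B6: walk B6→B4→B1 to B0
  B9←B8: walk B8 to B0
  DF(B0)=∅
  DF(B1)={B5,B8,B9}
  DF(B2)={B5}
  DF(B3)={B5,B7}
  DF(B4)={B7,B9}
  DF(B5)={B8}
  DF(B6)={B9}
  DF(B7)={B8}
  DF(B8)={B9}
  DF(B9)=∅

φ for u: defs {B6}
  DF⁺ = {B9}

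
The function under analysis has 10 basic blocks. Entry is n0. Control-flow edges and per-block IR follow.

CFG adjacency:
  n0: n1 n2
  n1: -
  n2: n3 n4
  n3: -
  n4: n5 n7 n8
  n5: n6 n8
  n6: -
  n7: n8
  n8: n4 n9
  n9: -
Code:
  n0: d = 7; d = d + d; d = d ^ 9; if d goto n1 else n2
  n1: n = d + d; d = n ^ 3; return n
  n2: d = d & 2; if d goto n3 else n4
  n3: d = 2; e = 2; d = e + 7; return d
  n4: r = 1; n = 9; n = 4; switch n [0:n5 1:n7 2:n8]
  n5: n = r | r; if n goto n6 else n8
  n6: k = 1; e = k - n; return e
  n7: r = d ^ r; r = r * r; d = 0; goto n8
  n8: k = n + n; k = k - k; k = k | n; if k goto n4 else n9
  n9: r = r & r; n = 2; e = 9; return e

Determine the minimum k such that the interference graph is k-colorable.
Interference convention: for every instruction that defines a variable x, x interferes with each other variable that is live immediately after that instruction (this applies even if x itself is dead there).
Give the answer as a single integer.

Answer: 4

Working:
def/use:
  n0 def {d} use ∅
  n1 def {d,n} use {d}
  n2 def {d} use {d}
  n3 def {d,e} use ∅
  n4 def {n,r} use ∅
  n5 def {n} use {r}
  n6 def {e,k} use {n}
  n7 def {d,r} use {d,r}
  n8 def {k} use {n}
  n9 def {e,n,r} use {r}

Backward fixpoint:
  n0: in=∅ out={d}
  n1: in={d} out=∅
  n2: in={d} out={d}
  n3: in=∅ out=∅
  n4: in={d} out={d,n,r}
  n5: in={d,r} out={d,n,r}
  n6: in={n} out=∅
  n7: in={d,n,r} out={d,n,r}
  n8: in={d,n,r} out={d,r}
  n9: in={r} out=∅

Interference:
  d↔{k,n,r}
  e↔∅
  k↔{d,n,r}
  n↔{d,k,r}
  r↔{d,k,n}

Chromatic number:
  lower bound: {d,k,n,r} mutually conflict ⇒ χ ≥ 4
  assign d→r0 e→r0 k→r1 n→r2 r→r3 — no edge inside a register ⇒ χ ≤ 4
  χ = 4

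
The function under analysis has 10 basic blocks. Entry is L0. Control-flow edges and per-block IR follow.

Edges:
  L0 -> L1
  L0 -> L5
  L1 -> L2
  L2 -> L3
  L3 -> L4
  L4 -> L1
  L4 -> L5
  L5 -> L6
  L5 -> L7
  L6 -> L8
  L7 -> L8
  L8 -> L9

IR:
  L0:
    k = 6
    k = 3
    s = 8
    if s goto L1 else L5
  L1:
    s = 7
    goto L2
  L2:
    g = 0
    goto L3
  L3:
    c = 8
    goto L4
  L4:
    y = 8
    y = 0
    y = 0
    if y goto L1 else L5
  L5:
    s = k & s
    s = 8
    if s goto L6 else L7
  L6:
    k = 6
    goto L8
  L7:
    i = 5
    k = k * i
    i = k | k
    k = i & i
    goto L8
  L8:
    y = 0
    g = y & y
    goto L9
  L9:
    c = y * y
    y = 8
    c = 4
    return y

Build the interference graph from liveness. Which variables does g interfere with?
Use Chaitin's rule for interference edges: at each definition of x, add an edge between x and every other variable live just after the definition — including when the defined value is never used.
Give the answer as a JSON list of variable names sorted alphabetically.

Per-block:
  L0: def={k,s} ue=∅
  L1: def={s} ue=∅
  L2: def={g} ue=∅
  L3: def={c} ue=∅
  L4: def={y} ue=∅
  L5: def={s} ue={k,s}
  L6: def={k} ue=∅
  L7: def={i,k} ue={k}
  L8: def={g,y} ue=∅
  L9: def={c,y} ue={y}

Live sets:
  L0: in=∅ out={k,s}
  L1: in={k} out={k,s}
  L2: in={k,s} out={k,s}
  L3: in={k,s} out={k,s}
  L4: in={k,s} out={k,s}
  L5: in={k,s} out={k}
  L6: in=∅ out=∅
  L7: in={k} out=∅
  L8: in=∅ out={y}
  L9: in={y} out=∅

Conflict graph:
  c↔{k,s,y}
  g↔{k,s,y}
  i↔{k}
  k↔{c,g,i,s,y}
  s↔{c,g,k,y}
  y↔{c,g,k,s}

N(g) = ["k", "s", "y"]

Answer: ["k", "s", "y"]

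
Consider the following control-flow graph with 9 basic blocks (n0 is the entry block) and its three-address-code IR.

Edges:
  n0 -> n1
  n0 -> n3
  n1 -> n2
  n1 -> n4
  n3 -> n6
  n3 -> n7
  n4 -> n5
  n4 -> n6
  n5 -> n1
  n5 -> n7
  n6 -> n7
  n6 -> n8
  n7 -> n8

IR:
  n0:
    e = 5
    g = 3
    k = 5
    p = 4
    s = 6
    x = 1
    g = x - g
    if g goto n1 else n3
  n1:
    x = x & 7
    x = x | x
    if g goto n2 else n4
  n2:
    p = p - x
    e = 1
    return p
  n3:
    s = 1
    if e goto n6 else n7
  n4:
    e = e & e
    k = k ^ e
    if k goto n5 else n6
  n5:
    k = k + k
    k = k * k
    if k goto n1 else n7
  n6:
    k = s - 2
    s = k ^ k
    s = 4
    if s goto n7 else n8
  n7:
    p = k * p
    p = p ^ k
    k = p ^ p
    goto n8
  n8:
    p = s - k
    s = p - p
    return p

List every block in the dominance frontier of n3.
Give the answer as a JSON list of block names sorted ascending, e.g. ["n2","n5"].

Answer: ["n6", "n7"]

Derivation:
idom tree: n1←n0 n2←n1 n3←n0 n4←n1 n5←n4 n6←n0 n7←n0 n8←n0
Dom at joins:
  n1: preds {n0,n5}: {n0} ∩ {n0,n1,n4,n5} = {n0}; idom=n0
  n6: preds {n3,n4}: {n0,n3} ∩ {n0,n1,n4} = {n0}; idom=n0
  n7: preds {n3,n5,n6}: {n0,n3} ∩ {n0,n1,n4,n5} ∩ {n0,n6} = {n0}; idom=n0
  n8: preds {n6,n7}: {n0,n6} ∩ {n0,n7} = {n0}; idom=n0

Frontier:
  join n1 pred n0: · stop@n0
  join n1 pred n5: n5→n4→n1 stop@n0
  join n6 pred n3: n3 stop@n0
  join n6 pred n4: n4→n1 stop@n0
  join n7 pred n3: n3 stop@n0
  join n7 pred n5: n5→n4→n1 stop@n0
  join n7 pred n6: n6 stop@n0
  join n8 pred n6: n6 stop@n0
  join n8 pred n7: n7 stop@n0
  DF(n0)=∅
  DF(n1)={n1,n6,n7}
  DF(n2)=∅
  DF(n3)={n6,n7}
  DF(n4)={n1,n6,n7}
  DF(n5)={n1,n7}
  DF(n6)={n7,n8}
  DF(n7)={n8}
  DF(n8)=∅

DF(n3) = ["n6", "n7"]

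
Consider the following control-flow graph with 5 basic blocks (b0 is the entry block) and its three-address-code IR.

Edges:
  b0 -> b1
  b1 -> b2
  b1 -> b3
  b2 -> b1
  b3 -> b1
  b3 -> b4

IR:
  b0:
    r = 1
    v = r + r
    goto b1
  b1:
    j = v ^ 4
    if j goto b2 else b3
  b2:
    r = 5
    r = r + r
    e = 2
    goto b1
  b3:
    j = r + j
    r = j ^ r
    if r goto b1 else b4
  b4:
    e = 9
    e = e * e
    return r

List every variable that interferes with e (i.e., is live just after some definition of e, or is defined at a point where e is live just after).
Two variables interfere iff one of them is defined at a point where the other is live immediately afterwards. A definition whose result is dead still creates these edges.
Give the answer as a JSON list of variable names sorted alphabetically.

Per-block:
  b0 def {r,v} use ∅
  b1 def {j} use {v}
  b2 def {e,r} use ∅
  b3 def {j,r} use {j,r}
  b4 def {e} use {r}

Liveness:
  b0: in=∅ out={r,v}
  b1: in={r,v} out={j,r,v}
  b2: in={v} out={r,v}
  b3: in={j,r,v} out={r,v}
  b4: in={r} out=∅

Conflict graph:
  e — {r,v}
  j — {r,v}
  r — {e,j,v}
  v — {e,j,r}

N(e) = ["r", "v"]

Answer: ["r", "v"]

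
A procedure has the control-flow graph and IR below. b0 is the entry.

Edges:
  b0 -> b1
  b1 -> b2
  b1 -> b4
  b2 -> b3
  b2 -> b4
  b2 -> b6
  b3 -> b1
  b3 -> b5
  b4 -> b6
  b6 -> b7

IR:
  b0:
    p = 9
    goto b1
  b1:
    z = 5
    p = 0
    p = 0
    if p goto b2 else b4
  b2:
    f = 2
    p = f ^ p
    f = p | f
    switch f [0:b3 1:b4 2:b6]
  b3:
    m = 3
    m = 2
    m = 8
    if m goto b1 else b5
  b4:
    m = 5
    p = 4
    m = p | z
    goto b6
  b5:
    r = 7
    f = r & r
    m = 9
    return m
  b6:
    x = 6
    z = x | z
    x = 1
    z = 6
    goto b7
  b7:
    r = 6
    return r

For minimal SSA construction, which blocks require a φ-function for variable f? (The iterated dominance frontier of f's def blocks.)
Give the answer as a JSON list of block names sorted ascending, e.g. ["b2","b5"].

Answer: ["b1", "b4", "b6"]

Working:
idom tree: b1←b0 b2←b1 b3←b2 b4←b1 b5←b3 b6←b1 b7←b6
Dom at joins:
  b1: preds {b0,b3}: {b0} ∩ {b0,b1,b2,b3} = {b0}; idom=b0
  b4: preds {b1,b2}: {b0,b1} ∩ {b0,b1,b2} = {b0,b1}; idom=b1
  b6: preds {b2,b4}: {b0,b1,b2} ∩ {b0,b1,b4} = {b0,b1}; idom=b1

DF walk-up:
  b1←b0: walk · to b0
  b1←b3: walk b3→b2→b1 to b0
  b4←b1: walk · to b1
  b4←b2: walk b2 to b1
  b6←b2: walk b2 to b1
  b6←b4: walk b4 to b1
  b0 → ∅
  b1 → {b1}
  b2 → {b1,b4,b6}
  b3 → {b1}
  b4 → {b6}
  b5 → ∅
  b6 → ∅
  b7 → ∅

φ for f: defs {b2,b5}
  DF⁺ = {b1,b4,b6}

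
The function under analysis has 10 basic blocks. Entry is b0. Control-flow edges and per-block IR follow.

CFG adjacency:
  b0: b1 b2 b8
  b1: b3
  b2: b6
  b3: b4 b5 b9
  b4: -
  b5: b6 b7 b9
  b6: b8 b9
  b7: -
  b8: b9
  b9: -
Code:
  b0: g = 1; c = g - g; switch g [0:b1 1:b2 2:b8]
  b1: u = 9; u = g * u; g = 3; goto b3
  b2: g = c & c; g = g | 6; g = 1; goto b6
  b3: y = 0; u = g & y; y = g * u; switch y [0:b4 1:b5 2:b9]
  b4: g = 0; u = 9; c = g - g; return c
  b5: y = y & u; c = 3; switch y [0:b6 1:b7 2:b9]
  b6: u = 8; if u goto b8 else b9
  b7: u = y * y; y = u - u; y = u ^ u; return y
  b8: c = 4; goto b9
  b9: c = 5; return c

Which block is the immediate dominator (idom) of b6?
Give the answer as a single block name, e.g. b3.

Answer: b0

Working:
idom tree: b1←b0 b2←b0 b3←b1 b4←b3 b5←b3 b6←b0 b7←b5 b8←b0 b9←b0
Join-block Dom:
  b6: preds {b2,b5}: {b0,b2} ∩ {b0,b1,b3,b5} = {b0}; idom=b0
  b8: preds {b0,b6}: {b0} ∩ {b0,b6} = {b0}; idom=b0
  b9: preds {b3,b5,b6,b8}: {b0,b1,b3} ∩ {b0,b1,b3,b5} ∩ {b0,b6} ∩ {b0,b8} = {b0}; idom=b0

idom(b6) = b0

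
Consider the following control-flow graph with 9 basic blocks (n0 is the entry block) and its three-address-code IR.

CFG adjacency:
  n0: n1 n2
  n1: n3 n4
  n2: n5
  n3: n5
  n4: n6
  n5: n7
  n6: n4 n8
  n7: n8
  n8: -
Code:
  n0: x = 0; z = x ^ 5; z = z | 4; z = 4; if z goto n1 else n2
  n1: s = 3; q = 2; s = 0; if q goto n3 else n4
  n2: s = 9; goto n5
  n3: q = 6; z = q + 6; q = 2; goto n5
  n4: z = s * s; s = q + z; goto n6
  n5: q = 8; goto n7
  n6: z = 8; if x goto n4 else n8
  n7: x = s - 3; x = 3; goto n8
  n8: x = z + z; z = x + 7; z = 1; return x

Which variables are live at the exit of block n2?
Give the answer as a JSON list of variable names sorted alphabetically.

Block summaries:
  n0 def {x,z} use ∅
  n1 def {q,s} use ∅
  n2 def {s} use ∅
  n3 def {q,z} use ∅
  n4 def {s,z} use {q,s}
  n5 def {q} use ∅
  n6 def {z} use {x}
  n7 def {x} use {s}
  n8 def {x,z} use {z}

Backward fixpoint:
  live n0: ∅→{x,z}
  live n1: {x}→{q,s,x}
  live n2: {z}→{s,z}
  live n3: {s}→{s,z}
  live n4: {q,s,x}→{q,s,x}
  live n5: {s,z}→{s,z}
  live n6: {q,s,x}→{q,s,x,z}
  live n7: {s,z}→{z}
  live n8: {z}→∅

live-out(n2) = ["s", "z"]

Answer: ["s", "z"]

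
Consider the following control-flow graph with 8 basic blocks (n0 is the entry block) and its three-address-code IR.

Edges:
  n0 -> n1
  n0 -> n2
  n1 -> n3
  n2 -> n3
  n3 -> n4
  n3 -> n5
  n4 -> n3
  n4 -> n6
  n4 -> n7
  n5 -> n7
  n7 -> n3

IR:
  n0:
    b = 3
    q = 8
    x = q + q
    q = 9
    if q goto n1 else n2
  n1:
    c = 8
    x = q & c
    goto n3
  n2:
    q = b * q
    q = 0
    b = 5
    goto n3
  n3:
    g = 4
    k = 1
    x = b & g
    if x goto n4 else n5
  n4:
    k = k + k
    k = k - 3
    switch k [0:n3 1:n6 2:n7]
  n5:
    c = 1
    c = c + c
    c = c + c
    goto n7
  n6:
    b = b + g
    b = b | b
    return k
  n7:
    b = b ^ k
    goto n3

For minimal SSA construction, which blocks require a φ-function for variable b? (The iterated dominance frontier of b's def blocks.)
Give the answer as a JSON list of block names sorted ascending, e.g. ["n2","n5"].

Answer: ["n3"]

Analysis:
idom tree: n1←n0 n2←n0 n3←n0 n4←n3 n5←n3 n6←n4 n7←n3
Dom∩ at merges:
  n3: preds {n1,n2,n4,n7}: {n0,n1} ∩ {n0,n2} ∩ {n0,n3,n4} ∩ {n0,n3,n7} = {n0}; idom=n0
  n7: preds {n4,n5}: {n0,n3,n4} ∩ {n0,n3,n5} = {n0,n3}; idom=n3

Frontier:
  n3←n1: walk n1 to n0
  n3←n2: walk n2 to n0
  n3←n4: walk n4→n3 to n0
  n3←n7: walk n7→n3 to n0
  n7←n4: walk n4 to n3
  n7←n5: walk n5 to n3
  n0: DF=∅
  n1: DF={n3}
  n2: DF={n3}
  n3: DF={n3}
  n4: DF={n3,n7}
  n5: DF={n7}
  n6: DF=∅
  n7: DF={n3}

φ for b: defs {n0,n2,n6,n7}
  DF⁺ = {n3}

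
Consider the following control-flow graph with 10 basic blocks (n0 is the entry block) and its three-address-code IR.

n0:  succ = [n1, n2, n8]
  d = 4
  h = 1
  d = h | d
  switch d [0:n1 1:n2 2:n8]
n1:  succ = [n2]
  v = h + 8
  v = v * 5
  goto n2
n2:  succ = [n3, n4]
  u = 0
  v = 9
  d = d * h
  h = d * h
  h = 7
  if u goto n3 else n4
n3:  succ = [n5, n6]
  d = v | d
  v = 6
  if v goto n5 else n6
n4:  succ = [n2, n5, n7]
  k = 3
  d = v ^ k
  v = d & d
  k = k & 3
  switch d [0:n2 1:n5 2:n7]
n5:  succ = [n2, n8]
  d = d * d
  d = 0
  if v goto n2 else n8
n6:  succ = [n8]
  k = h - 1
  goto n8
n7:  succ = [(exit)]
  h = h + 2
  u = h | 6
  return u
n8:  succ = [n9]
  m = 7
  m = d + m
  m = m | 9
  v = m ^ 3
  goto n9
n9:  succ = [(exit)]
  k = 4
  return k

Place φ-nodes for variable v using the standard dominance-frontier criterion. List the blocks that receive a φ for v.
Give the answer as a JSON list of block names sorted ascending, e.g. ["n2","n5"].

idom tree: n1←n0 n2←n0 n3←n2 n4←n2 n5←n2 n6←n3 n7←n4 n8←n0 n9←n8
Dom∩ at merges:
  n2: preds {n0,n1,n4,n5}: {n0} ∩ {n0,n1} ∩ {n0,n2,n4} ∩ {n0,n2,n5} = {n0}; idom=n0
  n5: preds {n3,n4}: {n0,n2,n3} ∩ {n0,n2,n4} = {n0,n2}; idom=n2
  n8: preds {n0,n5,n6}: {n0} ∩ {n0,n2,n5} ∩ {n0,n2,n3,n6} = {n0}; idom=n0

Frontier:
  join n2 pred n0: · stop@n0
  join n2 pred n1: n1 stop@n0
  join n2 pred n4: n4→n2 stop@n0
  join n2 pred n5: n5→n2 stop@n0
  join n5 pred n3: n3 stop@n2
  join n5 pred n4: n4 stop@n2
  join n8 pred n0: · stop@n0
  join n8 pred n5: n5→n2 stop@n0
  join n8 pred n6: n6→n3→n2 stop@n0
  n0 → ∅
  n1 → {n2}
  n2 → {n2,n8}
  n3 → {n5,n8}
  n4 → {n2,n5}
  n5 → {n2,n8}
  n6 → {n8}
  n7 → ∅
  n8 → ∅
  n9 → ∅

φ for v: defs {n1,n2,n3,n4,n8}
  DF⁺ = {n2,n5,n8}

Answer: ["n2", "n5", "n8"]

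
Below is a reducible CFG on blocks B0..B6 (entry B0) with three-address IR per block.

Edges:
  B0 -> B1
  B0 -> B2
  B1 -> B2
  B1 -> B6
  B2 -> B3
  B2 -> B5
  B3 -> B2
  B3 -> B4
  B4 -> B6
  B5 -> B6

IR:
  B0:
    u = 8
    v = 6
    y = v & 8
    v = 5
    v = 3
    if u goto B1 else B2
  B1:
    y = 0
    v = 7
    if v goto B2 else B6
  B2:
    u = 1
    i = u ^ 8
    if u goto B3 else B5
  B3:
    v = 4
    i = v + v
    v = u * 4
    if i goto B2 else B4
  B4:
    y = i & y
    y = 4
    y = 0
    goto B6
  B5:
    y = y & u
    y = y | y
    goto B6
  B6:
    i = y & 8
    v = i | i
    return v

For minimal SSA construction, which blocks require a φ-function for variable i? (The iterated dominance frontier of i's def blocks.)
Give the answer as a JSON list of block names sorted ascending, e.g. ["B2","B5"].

idom tree: B1←B0 B2←B0 B3←B2 B4←B3 B5←B2 B6←B0
Dom at joins:
  B2: preds {B0,B1,B3}: {B0} ∩ {B0,B1} ∩ {B0,B2,B3} = {B0}; idom=B0
  B6: preds {B1,B4,B5}: {B0,B1} ∩ {B0,B2,B3,B4} ∩ {B0,B2,B5} = {B0}; idom=B0

Frontier:
  join B2 pred B0: · stop@B0
  join B2 pred B1: B1 stop@B0
  join B2 pred B3: B3→B2 stop@B0
  join B6 pred B1: B1 stop@B0
  join B6 pred B4: B4→B3→B2 stop@B0
  join B6 pred B5: B5→B2 stop@B0
  B0: DF=∅
  B1: DF={B2,B6}
  B2: DF={B2,B6}
  B3: DF={B2,B6}
  B4: DF={B6}
  B5: DF={B6}
  B6: DF=∅

φ for i: defs {B2,B3,B6}
  DF⁺ = {B2,B6}

Answer: ["B2", "B6"]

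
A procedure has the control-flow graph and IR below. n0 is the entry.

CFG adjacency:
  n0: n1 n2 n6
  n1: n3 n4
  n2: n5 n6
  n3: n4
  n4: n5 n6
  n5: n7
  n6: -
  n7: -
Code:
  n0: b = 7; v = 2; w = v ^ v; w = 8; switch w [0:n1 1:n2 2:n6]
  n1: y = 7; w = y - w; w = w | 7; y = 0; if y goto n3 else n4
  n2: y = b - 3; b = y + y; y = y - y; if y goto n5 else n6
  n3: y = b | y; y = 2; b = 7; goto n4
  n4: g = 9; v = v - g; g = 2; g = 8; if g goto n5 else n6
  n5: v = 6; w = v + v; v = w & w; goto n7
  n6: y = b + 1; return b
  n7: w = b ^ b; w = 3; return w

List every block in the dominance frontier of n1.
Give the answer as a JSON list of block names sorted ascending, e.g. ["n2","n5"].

Answer: ["n5", "n6"]

Derivation:
idom tree: n1←n0 n2←n0 n3←n1 n4←n1 n5←n0 n6←n0 n7←n5
Join-block Dom:
  n4: preds {n1,n3}: {n0,n1} ∩ {n0,n1,n3} = {n0,n1}; idom=n1
  n5: preds {n2,n4}: {n0,n2} ∩ {n0,n1,n4} = {n0}; idom=n0
  n6: preds {n0,n2,n4}: {n0} ∩ {n0,n2} ∩ {n0,n1,n4} = {n0}; idom=n0

DF derivation:
  n4←n1: walk · to n1
  n4←n3: walk n3 to n1
  n5←n2: walk n2 to n0
  n5←n4: walk n4→n1 to n0
  n6←n0: walk · to n0
  n6←n2: walk n2 to n0
  n6←n4: walk n4→n1 to n0
  n0 → ∅
  n1 → {n5,n6}
  n2 → {n5,n6}
  n3 → {n4}
  n4 → {n5,n6}
  n5 → ∅
  n6 → ∅
  n7 → ∅

DF(n1) = ["n5", "n6"]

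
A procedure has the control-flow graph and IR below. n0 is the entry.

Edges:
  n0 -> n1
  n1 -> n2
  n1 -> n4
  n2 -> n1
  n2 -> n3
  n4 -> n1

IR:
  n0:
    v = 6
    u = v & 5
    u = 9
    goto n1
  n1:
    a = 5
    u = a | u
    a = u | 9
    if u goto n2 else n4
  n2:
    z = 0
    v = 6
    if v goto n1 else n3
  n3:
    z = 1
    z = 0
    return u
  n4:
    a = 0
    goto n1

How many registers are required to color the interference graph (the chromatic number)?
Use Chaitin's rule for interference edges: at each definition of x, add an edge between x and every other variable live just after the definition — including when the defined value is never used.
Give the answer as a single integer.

Answer: 2

Working:
Per-block:
  n0: def={u,v} ue=∅
  n1: def={a,u} ue={u}
  n2: def={v,z} ue=∅
  n3: def={z} ue={u}
  n4: def={a} ue=∅

Live sets:
  n0 li=∅ lo={u}
  n1 li={u} lo={u}
  n2 li={u} lo={u}
  n3 li={u} lo=∅
  n4 li={u} lo={u}

Interfere edges:
  a↔{u}
  u↔{a,v,z}
  v↔{u}
  z↔{u}

Chromatic number:
  clique {a,u} ⇒ need ≥ 2
  2-colouring: r0={u}  r1={a,v,z}
  χ = 2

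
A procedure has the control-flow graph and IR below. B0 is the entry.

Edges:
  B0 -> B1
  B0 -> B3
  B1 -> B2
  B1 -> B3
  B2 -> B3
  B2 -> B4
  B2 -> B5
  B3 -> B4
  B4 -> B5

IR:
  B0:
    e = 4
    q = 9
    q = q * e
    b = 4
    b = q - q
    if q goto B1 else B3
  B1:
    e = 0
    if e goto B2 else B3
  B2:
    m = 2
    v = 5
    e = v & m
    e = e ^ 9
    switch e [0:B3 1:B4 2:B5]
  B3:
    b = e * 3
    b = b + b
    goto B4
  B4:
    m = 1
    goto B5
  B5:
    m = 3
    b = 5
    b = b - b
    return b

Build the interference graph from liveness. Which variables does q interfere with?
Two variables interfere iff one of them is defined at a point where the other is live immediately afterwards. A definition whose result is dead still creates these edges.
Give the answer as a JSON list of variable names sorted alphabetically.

Answer: ["b", "e"]

Derivation:
Per-block:
  B0: def={b,e,q} ue=∅
  B1: def={e} ue=∅
  B2: def={e,m,v} ue=∅
  B3: def={b} ue={e}
  B4: def={m} ue=∅
  B5: def={b,m} ue=∅

Live sets:
  B0 li=∅ lo={e}
  B1 li=∅ lo={e}
  B2 li=∅ lo={e}
  B3 li={e} lo=∅
  B4 li=∅ lo=∅
  B5 li=∅ lo=∅

Interference:
  b — {e,q}
  e — {b,q}
  m — {v}
  q — {b,e}
  v — {m}

N(q) = ["b", "e"]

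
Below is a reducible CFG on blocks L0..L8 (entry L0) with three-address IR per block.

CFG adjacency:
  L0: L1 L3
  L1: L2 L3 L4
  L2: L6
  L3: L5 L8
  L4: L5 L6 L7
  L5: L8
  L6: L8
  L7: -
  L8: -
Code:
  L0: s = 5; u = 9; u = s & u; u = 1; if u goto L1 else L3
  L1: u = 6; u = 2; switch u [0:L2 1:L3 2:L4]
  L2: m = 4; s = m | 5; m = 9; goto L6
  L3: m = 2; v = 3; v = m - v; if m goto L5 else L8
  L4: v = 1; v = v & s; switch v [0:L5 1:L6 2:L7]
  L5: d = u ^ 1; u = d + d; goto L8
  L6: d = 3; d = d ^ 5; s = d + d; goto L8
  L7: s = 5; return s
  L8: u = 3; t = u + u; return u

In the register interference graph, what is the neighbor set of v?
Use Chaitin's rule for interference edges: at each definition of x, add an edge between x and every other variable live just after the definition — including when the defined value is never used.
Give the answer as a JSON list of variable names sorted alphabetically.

Answer: ["m", "s", "u"]

Working:
Block summaries:
  L0: def={s,u} ue=∅
  L1: def={u} ue=∅
  L2: def={m,s} ue=∅
  L3: def={m,v} ue=∅
  L4: def={v} ue={s}
  L5: def={d,u} ue={u}
  L6: def={d,s} ue=∅
  L7: def={s} ue=∅
  L8: def={t,u} ue=∅

Live sets:
  L0: in=∅ out={s,u}
  L1: in={s} out={s,u}
  L2: in=∅ out=∅
  L3: in={u} out={u}
  L4: in={s,u} out={u}
  L5: in={u} out=∅
  L6: in=∅ out=∅
  L7: in=∅ out=∅
  L8: in=∅ out=∅

Conflict graph:
  d↔∅
  m↔{u,v}
  s↔{u,v}
  t↔{u}
  u↔{m,s,t,v}
  v↔{m,s,u}

N(v) = ["m", "s", "u"]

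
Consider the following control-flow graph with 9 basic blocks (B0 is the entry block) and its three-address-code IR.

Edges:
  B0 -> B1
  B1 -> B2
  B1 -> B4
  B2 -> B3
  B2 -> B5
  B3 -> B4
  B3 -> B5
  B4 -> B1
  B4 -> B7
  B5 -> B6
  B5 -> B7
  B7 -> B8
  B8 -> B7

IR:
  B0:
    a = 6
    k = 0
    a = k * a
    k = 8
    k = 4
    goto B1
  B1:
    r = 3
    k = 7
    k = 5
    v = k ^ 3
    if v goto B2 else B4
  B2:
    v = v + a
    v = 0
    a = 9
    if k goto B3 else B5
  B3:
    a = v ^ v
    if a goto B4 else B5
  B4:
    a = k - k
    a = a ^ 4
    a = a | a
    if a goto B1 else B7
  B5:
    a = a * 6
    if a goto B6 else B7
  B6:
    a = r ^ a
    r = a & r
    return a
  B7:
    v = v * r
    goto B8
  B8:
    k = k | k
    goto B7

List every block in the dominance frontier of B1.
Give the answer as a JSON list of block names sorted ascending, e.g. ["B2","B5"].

Answer: ["B1"]

Derivation:
idom tree: B1←B0 B2←B1 B3←B2 B4←B1 B5←B2 B6←B5 B7←B1 B8←B7
Dom at joins:
  B1: preds {B0,B4}: {B0} ∩ {B0,B1,B4} = {B0}; idom=B0
  B4: preds {B1,B3}: {B0,B1} ∩ {B0,B1,B2,B3} = {B0,B1}; idom=B1
  B5: preds {B2,B3}: {B0,B1,B2} ∩ {B0,B1,B2,B3} = {B0,B1,B2}; idom=B2
  B7: preds {B4,B5,B8}: {B0,B1,B4} ∩ {B0,B1,B2,B5} ∩ {B0,B1,B7,B8} = {B0,B1}; idom=B1

DF derivation:
  B1←B0: walk · to B0
  B1←B4: walk B4→B1 to B0
  B4←B1: walk · to B1
  B4←B3: walk B3→B2 to B1
  B5←B2: walk · to B2
  B5←B3: walk B3 to B2
  B7←B4: walk B4 to B1
  B7←B5: walk B5→B2 to B1
  B7←B8: walk B8→B7 to B1
  B0: DF=∅
  B1: DF={B1}
  B2: DF={B4,B7}
  B3: DF={B4,B5}
  B4: DF={B1,B7}
  B5: DF={B7}
  B6: DF=∅
  B7: DF={B7}
  B8: DF={B7}

DF(B1) = ["B1"]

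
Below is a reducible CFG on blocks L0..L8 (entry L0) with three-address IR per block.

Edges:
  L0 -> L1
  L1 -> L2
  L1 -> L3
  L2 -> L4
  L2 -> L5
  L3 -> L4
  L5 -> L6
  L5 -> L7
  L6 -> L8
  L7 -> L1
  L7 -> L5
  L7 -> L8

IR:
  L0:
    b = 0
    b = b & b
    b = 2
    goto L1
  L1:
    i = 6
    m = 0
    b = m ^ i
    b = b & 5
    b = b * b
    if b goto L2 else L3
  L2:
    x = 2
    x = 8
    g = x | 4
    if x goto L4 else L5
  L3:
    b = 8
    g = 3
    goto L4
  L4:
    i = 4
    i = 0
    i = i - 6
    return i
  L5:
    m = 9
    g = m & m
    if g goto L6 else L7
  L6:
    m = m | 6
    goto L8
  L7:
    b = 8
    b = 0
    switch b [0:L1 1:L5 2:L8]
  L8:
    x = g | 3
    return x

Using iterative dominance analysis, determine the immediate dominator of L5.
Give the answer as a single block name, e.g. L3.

Answer: L2

Analysis:
idom tree: L1←L0 L2←L1 L3←L1 L4←L1 L5←L2 L6←L5 L7←L5 L8←L5
Dom∩ at merges:
  L1: preds {L0,L7}: {L0} ∩ {L0,L1,L2,L5,L7} = {L0}; idom=L0
  L4: preds {L2,L3}: {L0,L1,L2} ∩ {L0,L1,L3} = {L0,L1}; idom=L1
  L5: preds {L2,L7}: {L0,L1,L2} ∩ {L0,L1,L2,L5,L7} = {L0,L1,L2}; idom=L2
  L8: preds {L6,L7}: {L0,L1,L2,L5,L6} ∩ {L0,L1,L2,L5,L7} = {L0,L1,L2,L5}; idom=L5

idom(L5) = L2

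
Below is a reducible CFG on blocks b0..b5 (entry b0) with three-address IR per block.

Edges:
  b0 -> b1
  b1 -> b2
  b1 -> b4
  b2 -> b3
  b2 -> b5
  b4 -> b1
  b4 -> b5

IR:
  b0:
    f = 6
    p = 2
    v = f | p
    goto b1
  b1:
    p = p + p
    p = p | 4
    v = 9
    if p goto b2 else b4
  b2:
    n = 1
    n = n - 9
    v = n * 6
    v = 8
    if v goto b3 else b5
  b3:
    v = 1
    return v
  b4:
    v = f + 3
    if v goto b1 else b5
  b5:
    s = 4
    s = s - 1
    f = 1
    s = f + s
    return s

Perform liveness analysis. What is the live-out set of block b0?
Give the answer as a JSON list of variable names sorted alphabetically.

Per-block:
  b0: def={f,p,v} ue=∅
  b1: def={p,v} ue={p}
  b2: def={n,v} ue=∅
  b3: def={v} ue=∅
  b4: def={v} ue={f}
  b5: def={f,s} ue=∅

Liveness:
  b0: in=∅ out={f,p}
  b1: in={f,p} out={f,p}
  b2: in=∅ out=∅
  b3: in=∅ out=∅
  b4: in={f,p} out={f,p}
  b5: in=∅ out=∅

live-out(b0) = ["f", "p"]

Answer: ["f", "p"]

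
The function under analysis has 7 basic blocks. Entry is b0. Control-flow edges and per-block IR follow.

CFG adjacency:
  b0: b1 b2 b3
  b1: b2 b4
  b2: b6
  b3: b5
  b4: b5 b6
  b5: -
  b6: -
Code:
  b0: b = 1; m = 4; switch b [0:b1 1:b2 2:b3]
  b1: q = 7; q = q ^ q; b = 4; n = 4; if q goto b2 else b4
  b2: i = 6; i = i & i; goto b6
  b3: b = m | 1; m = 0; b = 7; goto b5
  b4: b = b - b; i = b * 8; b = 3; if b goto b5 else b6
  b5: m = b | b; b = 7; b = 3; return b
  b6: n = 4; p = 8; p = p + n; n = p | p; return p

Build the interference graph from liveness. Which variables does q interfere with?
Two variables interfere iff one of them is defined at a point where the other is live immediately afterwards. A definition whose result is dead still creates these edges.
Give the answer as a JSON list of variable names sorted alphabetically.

Answer: ["b", "n"]

Analysis:
def/use:
  b0: def={b,m} ue=∅
  b1: def={b,n,q} ue=∅
  b2: def={i} ue=∅
  b3: def={b,m} ue={m}
  b4: def={b,i} ue={b}
  b5: def={b,m} ue={b}
  b6: def={n,p} ue=∅

Live sets:
  b0 li=∅ lo={m}
  b1 li=∅ lo={b}
  b2 li=∅ lo=∅
  b3 li={m} lo={b}
  b4 li={b} lo={b}
  b5 li={b} lo=∅
  b6 li=∅ lo=∅

Interfere edges:
  b — {m,n,q}
  i — ∅
  m — {b}
  n — {b,p,q}
  p — {n}
  q — {b,n}

N(q) = ["b", "n"]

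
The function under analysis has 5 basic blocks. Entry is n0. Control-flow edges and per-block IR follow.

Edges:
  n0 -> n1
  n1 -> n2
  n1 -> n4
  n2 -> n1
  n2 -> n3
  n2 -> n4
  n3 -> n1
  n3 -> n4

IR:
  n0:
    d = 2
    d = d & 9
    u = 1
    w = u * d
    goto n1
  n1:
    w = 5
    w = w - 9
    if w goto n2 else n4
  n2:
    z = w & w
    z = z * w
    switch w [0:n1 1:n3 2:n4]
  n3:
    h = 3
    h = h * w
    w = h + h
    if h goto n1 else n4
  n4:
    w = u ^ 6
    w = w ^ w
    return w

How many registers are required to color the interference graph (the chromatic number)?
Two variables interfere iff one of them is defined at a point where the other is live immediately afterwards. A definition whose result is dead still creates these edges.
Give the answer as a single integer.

Answer: 3

Analysis:
Block summaries:
  n0 def {d,u,w} use ∅
  n1 def {w} use ∅
  n2 def {z} use {w}
  n3 def {h,w} use {w}
  n4 def {w} use {u}

Liveness:
  live n0: ∅→{u}
  live n1: {u}→{u,w}
  live n2: {u,w}→{u,w}
  live n3: {u,w}→{u}
  live n4: {u}→∅

Interference:
  d↔{u}
  h↔{u,w}
  u↔{d,h,w,z}
  w↔{h,u,z}
  z↔{u,w}

Colouring:
  lower bound: {h,u,w} mutually conflict ⇒ χ ≥ 3
  assign d→r1 h→r2 u→r0 w→r1 z→r2 — no edge inside a register ⇒ χ ≤ 3
  χ = 3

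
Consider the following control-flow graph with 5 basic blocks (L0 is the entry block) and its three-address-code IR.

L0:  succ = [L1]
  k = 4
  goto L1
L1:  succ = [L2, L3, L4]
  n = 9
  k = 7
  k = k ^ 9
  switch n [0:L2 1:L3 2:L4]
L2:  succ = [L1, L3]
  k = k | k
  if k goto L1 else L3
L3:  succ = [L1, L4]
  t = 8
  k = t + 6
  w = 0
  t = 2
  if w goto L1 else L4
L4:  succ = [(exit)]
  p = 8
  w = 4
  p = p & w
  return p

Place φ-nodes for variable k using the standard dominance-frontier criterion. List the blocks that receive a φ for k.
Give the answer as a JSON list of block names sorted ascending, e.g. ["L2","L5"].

idom tree: L1←L0 L2←L1 L3←L1 L4←L1
Dom∩ at merges:
  L1: preds {L0,L2,L3}: {L0} ∩ {L0,L1,L2} ∩ {L0,L1,L3} = {L0}; idom=L0
  L3: preds {L1,L2}: {L0,L1} ∩ {L0,L1,L2} = {L0,L1}; idom=L1
  L4: preds {L1,L3}: {L0,L1} ∩ {L0,L1,L3} = {L0,L1}; idom=L1

Frontier:
  L1←L0: walk · to L0
  L1←L2: walk L2→L1 to L0
  L1←L3: walk L3→L1 to L0
  L3←L1: walk · to L1
  L3←L2: walk L2 to L1
  L4←L1: walk · to L1
  L4←L3: walk L3 to L1
  L0 → ∅
  L1 → {L1}
  L2 → {L1,L3}
  L3 → {L1,L4}
  L4 → ∅

φ for k: defs {L0,L1,L2,L3}
  DF⁺ = {L1,L3,L4}

Answer: ["L1", "L3", "L4"]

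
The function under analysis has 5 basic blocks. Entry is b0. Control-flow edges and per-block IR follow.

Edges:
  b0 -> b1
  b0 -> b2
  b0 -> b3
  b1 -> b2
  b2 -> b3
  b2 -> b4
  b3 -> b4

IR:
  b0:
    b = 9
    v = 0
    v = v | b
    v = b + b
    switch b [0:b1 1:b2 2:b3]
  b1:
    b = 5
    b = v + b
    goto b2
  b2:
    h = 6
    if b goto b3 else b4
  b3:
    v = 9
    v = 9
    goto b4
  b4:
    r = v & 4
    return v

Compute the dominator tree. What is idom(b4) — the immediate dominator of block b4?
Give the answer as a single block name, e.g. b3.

Answer: b0

Analysis:
idom tree: b1←b0 b2←b0 b3←b0 b4←b0
Dom∩ at merges:
  b2: preds {b0,b1}: {b0} ∩ {b0,b1} = {b0}; idom=b0
  b3: preds {b0,b2}: {b0} ∩ {b0,b2} = {b0}; idom=b0
  b4: preds {b2,b3}: {b0,b2} ∩ {b0,b3} = {b0}; idom=b0

idom(b4) = b0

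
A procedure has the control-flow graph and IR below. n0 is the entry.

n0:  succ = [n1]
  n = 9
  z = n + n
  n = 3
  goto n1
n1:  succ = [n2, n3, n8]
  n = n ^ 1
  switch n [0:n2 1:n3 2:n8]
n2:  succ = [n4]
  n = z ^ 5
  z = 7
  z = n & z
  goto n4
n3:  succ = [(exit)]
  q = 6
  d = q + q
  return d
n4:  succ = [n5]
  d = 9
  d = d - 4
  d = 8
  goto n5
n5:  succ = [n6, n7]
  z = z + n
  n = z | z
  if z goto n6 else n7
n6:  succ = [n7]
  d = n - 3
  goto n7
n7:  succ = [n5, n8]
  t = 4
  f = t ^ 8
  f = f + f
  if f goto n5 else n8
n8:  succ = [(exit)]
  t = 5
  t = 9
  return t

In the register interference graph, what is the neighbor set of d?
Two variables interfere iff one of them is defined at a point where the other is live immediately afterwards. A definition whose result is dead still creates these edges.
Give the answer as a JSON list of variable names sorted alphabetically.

Answer: ["n", "z"]

Derivation:
def/use:
  n0: {n,z} / ∅
  n1: {n} / {n}
  n2: {n,z} / {z}
  n3: {d,q} / ∅
  n4: {d} / ∅
  n5: {n,z} / {n,z}
  n6: {d} / {n}
  n7: {f,t} / ∅
  n8: {t} / ∅

Liveness:
  n0: in=∅ out={n,z}
  n1: in={n,z} out={z}
  n2: in={z} out={n,z}
  n3: in=∅ out=∅
  n4: in={n,z} out={n,z}
  n5: in={n,z} out={n,z}
  n6: in={n,z} out={n,z}
  n7: in={n,z} out={n,z}
  n8: in=∅ out=∅

Conflict graph:
  d: {n,z}
  f: {n,z}
  n: {d,f,t,z}
  q: ∅
  t: {n,z}
  z: {d,f,n,t}

N(d) = ["n", "z"]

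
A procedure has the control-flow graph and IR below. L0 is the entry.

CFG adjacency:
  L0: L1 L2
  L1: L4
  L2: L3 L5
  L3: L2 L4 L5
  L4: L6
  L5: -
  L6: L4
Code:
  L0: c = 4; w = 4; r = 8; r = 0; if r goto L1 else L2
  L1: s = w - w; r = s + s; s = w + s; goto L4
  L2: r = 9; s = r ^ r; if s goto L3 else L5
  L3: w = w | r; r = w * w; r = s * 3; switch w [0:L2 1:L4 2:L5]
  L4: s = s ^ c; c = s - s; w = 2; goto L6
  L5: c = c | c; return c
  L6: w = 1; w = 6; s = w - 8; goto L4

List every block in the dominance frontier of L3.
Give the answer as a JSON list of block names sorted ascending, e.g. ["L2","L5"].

idom tree: L1←L0 L2←L0 L3←L2 L4←L0 L5←L2 L6←L4
Dom at joins:
  L2: preds {L0,L3}: {L0} ∩ {L0,L2,L3} = {L0}; idom=L0
  L4: preds {L1,L3,L6}: {L0,L1} ∩ {L0,L2,L3} ∩ {L0,L4,L6} = {L0}; idom=L0
  L5: preds {L2,L3}: {L0,L2} ∩ {L0,L2,L3} = {L0,L2}; idom=L2

DF walk-up:
  join L2 pred L0: · stop@L0
  join L2 pred L3: L3→L2 stop@L0
  join L4 pred L1: L1 stop@L0
  join L4 pred L3: L3→L2 stop@L0
  join L4 pred L6: L6→L4 stop@L0
  join L5 pred L2: · stop@L2
  join L5 pred L3: L3 stop@L2
  DF(L0)=∅
  DF(L1)={L4}
  DF(L2)={L2,L4}
  DF(L3)={L2,L4,L5}
  DF(L4)={L4}
  DF(L5)=∅
  DF(L6)={L4}

DF(L3) = ["L2", "L4", "L5"]

Answer: ["L2", "L4", "L5"]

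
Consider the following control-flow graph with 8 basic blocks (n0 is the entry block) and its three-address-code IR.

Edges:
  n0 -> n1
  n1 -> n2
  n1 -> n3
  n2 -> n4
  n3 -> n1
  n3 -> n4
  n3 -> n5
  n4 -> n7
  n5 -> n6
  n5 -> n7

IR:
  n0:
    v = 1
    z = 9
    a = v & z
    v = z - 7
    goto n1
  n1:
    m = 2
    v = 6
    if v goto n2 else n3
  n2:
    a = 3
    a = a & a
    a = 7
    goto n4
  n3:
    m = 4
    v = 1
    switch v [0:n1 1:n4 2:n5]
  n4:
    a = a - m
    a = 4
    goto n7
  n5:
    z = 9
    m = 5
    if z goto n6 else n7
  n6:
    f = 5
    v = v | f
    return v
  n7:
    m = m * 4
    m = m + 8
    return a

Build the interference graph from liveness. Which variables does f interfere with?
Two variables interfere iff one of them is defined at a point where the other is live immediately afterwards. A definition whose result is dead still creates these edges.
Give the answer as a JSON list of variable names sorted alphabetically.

Answer: ["v"]

Working:
Per-block:
  n0 def {a,v,z} use ∅
  n1 def {m,v} use ∅
  n2 def {a} use ∅
  n3 def {m,v} use ∅
  n4 def {a} use {a,m}
  n5 def {m,z} use ∅
  n6 def {f,v} use {v}
  n7 def {m} use {a,m}

Live sets:
  live n0: ∅→{a}
  live n1: {a}→{a,m}
  live n2: {m}→{a,m}
  live n3: {a}→{a,m,v}
  live n4: {a,m}→{a,m}
  live n5: {a,v}→{a,m,v}
  live n6: {v}→∅
  live n7: {a,m}→∅

Interfere edges:
  a: {m,v,z}
  f: {v}
  m: {a,v,z}
  v: {a,f,m,z}
  z: {a,m,v}

N(f) = ["v"]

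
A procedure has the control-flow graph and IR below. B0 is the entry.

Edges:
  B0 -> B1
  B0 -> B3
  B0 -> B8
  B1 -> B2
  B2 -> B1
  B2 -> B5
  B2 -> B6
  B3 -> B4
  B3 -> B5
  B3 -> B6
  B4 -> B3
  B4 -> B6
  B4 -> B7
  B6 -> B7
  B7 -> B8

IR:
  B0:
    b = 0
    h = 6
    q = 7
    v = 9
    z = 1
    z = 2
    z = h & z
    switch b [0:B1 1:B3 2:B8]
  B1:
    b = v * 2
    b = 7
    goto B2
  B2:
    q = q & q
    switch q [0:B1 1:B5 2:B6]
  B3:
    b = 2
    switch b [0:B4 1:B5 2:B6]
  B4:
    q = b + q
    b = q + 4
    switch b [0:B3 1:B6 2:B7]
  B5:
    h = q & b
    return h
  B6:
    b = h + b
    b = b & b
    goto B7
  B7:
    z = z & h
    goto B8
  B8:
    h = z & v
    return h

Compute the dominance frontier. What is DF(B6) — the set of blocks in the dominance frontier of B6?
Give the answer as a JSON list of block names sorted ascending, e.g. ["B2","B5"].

idom tree: B1←B0 B2←B1 B3←B0 B4←B3 B5←B0 B6←B0 B7←B0 B8←B0
Dom∩ at merges:
  B1: preds {B0,B2}: {B0} ∩ {B0,B1,B2} = {B0}; idom=B0
  B3: preds {B0,B4}: {B0} ∩ {B0,B3,B4} = {B0}; idom=B0
  B5: preds {B2,B3}: {B0,B1,B2} ∩ {B0,B3} = {B0}; idom=B0
  B6: preds {B2,B3,B4}: {B0,B1,B2} ∩ {B0,B3} ∩ {B0,B3,B4} = {B0}; idom=B0
  B7: preds {B4,B6}: {B0,B3,B4} ∩ {B0,B6} = {B0}; idom=B0
  B8: preds {B0,B7}: {B0} ∩ {B0,B7} = {B0}; idom=B0

Frontier:
  B1←B0: walk · to B0
  B1←B2: walk B2→B1 to B0
  B3←B0: walk · to B0
  B3←B4: walk B4→B3 to B0
  B5←B2: walk B2→B1 to B0
  B5←B3: walk B3 to B0
  B6←B2: walk B2→B1 to B0
  B6←B3: walk B3 to B0
  B6←B4: walk B4→B3 to B0
  B7←B4: walk B4→B3 to B0
  B7←B6: walk B6 to B0
  B8←B0: walk · to B0
  B8←B7: walk B7 to B0
  B0 → ∅
  B1 → {B1,B5,B6}
  B2 → {B1,B5,B6}
  B3 → {B3,B5,B6,B7}
  B4 → {B3,B6,B7}
  B5 → ∅
  B6 → {B7}
  B7 → {B8}
  B8 → ∅

DF(B6) = ["B7"]

Answer: ["B7"]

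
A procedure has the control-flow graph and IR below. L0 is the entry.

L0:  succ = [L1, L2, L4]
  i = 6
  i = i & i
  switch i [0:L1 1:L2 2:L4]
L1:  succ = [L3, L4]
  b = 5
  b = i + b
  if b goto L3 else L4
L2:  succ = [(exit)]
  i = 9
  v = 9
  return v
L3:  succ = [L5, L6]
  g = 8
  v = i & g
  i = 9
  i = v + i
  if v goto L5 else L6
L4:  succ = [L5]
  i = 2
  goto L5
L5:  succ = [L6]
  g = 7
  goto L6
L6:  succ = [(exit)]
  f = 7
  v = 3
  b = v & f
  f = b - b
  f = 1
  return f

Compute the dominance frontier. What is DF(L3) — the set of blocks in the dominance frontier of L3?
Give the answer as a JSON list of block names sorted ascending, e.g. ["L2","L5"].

idom tree: L1←L0 L2←L0 L3←L1 L4←L0 L5←L0 L6←L0
Dom at joins:
  L4: preds {L0,L1}: {L0} ∩ {L0,L1} = {L0}; idom=L0
  L5: preds {L3,L4}: {L0,L1,L3} ∩ {L0,L4} = {L0}; idom=L0
  L6: preds {L3,L5}: {L0,L1,L3} ∩ {L0,L5} = {L0}; idom=L0

Frontier:
  join L4 pred L0: · stop@L0
  join L4 pred L1: L1 stop@L0
  join L5 pred L3: L3→L1 stop@L0
  join L5 pred L4: L4 stop@L0
  join L6 pred L3: L3→L1 stop@L0
  join L6 pred L5: L5 stop@L0
  DF(L0)=∅
  DF(L1)={L4,L5,L6}
  DF(L2)=∅
  DF(L3)={L5,L6}
  DF(L4)={L5}
  DF(L5)={L6}
  DF(L6)=∅

DF(L3) = ["L5", "L6"]

Answer: ["L5", "L6"]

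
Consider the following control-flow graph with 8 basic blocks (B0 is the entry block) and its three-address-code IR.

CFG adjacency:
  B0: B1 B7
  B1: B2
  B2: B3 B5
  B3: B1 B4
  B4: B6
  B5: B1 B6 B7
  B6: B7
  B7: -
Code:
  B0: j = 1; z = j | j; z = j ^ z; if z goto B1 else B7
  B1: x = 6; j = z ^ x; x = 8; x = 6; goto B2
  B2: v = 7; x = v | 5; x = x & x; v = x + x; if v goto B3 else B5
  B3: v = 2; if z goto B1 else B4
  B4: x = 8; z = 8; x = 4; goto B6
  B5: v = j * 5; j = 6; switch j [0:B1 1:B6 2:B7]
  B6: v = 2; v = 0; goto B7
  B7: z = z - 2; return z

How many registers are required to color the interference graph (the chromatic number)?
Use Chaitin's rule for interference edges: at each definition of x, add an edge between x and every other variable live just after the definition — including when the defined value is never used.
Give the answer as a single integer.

Answer: 3

Working:
def/use:
  B0: {j,z} / ∅
  B1: {j,x} / {z}
  B2: {v,x} / ∅
  B3: {v} / {z}
  B4: {x,z} / ∅
  B5: {j,v} / {j}
  B6: {v} / ∅
  B7: {z} / {z}

Live sets:
  B0: in=∅ out={z}
  B1: in={z} out={j,z}
  B2: in={j,z} out={j,z}
  B3: in={z} out={z}
  B4: in=∅ out={z}
  B5: in={j,z} out={z}
  B6: in={z} out={z}
  B7: in={z} out=∅

Interfere edges:
  j↔{v,x,z}
  v↔{j,z}
  x↔{j,z}
  z↔{j,v,x}

Chromatic number:
  clique {j,v,z} ⇒ need ≥ 3
  assign j→r0 v→r2 x→r2 z→r1 — no edge inside a register ⇒ χ ≤ 3
  χ = 3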